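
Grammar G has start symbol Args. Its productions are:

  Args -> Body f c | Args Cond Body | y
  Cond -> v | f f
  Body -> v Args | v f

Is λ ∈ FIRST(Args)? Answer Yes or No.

No

No nonterminal in this grammar is nullable.
No production of Args has an RHS whose symbols are all nullable, so Args is not nullable.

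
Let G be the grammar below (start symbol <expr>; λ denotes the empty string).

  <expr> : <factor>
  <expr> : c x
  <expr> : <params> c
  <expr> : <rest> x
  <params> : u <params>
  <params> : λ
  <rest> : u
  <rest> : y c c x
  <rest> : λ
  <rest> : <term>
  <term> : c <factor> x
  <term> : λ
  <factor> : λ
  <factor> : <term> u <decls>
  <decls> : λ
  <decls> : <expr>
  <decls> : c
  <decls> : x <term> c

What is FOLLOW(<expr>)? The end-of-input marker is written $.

{ $, x }

<expr> is the start symbol, so $ ∈ FOLLOW(<expr>).
In <decls> : <expr>: <expr> is at the end, add FOLLOW(<decls>) = { $, x }.
Union: FOLLOW(<expr>) = { $, x }.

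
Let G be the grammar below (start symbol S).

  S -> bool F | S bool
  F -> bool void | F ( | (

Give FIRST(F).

{ (, bool }

F -> bool void contributes {bool}.
From F -> F (: add FIRST(F) = { (, bool }.
F -> ( contributes {(}.
Union: FIRST(F) = { (, bool }.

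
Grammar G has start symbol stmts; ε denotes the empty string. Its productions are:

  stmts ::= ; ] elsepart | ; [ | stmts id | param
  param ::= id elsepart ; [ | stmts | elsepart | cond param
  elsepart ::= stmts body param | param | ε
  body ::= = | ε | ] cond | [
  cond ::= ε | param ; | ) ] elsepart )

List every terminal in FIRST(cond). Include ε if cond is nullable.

{ ), ;, =, [, ], id, ε }

cond ::= ε contributes ε.
From cond ::= param ;: param nullable, take FIRST(param) ∪ {;} = { ), ;, =, [, ], id }.
cond ::= ) ] elsepart ) contributes {)}.
Union: FIRST(cond) = { ), ;, =, [, ], id, ε }.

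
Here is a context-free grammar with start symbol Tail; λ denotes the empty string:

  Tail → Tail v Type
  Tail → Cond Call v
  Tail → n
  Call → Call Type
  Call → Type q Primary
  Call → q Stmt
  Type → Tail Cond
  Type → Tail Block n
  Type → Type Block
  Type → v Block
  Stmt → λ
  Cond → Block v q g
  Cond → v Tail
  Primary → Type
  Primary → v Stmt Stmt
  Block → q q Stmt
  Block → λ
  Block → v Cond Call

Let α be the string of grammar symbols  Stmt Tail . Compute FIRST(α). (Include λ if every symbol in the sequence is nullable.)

{ n, q, v }

Add FIRST(Stmt)\{λ} = {  }; Stmt is nullable, continue.
Add FIRST(Tail) = { n, q, v }; Tail is not nullable, stop.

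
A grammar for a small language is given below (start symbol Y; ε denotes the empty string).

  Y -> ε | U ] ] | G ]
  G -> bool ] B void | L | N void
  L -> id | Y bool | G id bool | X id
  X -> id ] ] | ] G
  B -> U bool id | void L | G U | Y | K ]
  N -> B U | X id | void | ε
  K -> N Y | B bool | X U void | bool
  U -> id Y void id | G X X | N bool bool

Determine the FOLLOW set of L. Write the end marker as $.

{ ], bool, id, void }

In G -> L: L is at the end, add FOLLOW(G) = { ], bool, id, void }.
In B -> void L: L is at the end, add FOLLOW(B) = { ], bool, id, void }.
Union: FOLLOW(L) = { ], bool, id, void }.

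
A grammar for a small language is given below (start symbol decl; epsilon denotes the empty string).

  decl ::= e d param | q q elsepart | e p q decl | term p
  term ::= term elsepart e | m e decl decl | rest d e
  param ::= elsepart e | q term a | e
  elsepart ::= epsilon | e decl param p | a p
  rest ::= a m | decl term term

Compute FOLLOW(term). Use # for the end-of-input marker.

In decl ::= term p: add FIRST(p) = { p }.
In term ::= term elsepart e: add FIRST(elsepart e) = { a, e }.
In param ::= q term a: add FIRST(a) = { a }.
In rest ::= decl term term: add FIRST(term) = { a, e, m, q }.
In rest ::= decl term term: term is at the end, add FOLLOW(rest) = { d }.
Union: FOLLOW(term) = { a, d, e, m, p, q }.

{ a, d, e, m, p, q }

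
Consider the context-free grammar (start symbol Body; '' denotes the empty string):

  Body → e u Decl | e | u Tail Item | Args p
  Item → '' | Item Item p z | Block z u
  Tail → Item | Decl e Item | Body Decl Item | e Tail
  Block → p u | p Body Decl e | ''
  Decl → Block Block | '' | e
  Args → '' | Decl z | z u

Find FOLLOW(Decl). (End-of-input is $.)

{ $, e, p, z }

In Body → e u Decl: Decl is at the end, add FOLLOW(Body) = { $, e, p, z }.
In Tail → Decl e Item: add FIRST(e Item) = { e }.
In Tail → Body Decl Item: add FIRST(Item)\{''} = { p, z }.
  Since Item is nullable, also add FOLLOW(Tail) = { $, e, p, z }.
In Block → p Body Decl e: add FIRST(e) = { e }.
In Args → Decl z: add FIRST(z) = { z }.
Union: FOLLOW(Decl) = { $, e, p, z }.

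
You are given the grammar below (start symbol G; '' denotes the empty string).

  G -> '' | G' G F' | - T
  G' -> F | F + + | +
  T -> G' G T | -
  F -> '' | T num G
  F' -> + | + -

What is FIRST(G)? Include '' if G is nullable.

{ +, -, '' }

G -> '' contributes ''.
From G -> G' G F': G', G nullable, take FIRST(G') ∪ FIRST(G) ∪ FIRST(F') = { +, - }.
G -> - T contributes {-}.
Union: FIRST(G) = { +, -, '' }.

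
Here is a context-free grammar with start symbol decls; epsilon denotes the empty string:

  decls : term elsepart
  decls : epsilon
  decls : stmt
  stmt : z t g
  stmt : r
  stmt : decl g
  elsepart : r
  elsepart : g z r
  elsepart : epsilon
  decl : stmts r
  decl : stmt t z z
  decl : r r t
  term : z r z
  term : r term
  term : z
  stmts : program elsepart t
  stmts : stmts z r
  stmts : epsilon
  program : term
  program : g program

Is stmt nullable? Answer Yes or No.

No

Nullable nonterminals: decls, elsepart, stmts.
No production of stmt has an RHS whose symbols are all nullable, so stmt is not nullable.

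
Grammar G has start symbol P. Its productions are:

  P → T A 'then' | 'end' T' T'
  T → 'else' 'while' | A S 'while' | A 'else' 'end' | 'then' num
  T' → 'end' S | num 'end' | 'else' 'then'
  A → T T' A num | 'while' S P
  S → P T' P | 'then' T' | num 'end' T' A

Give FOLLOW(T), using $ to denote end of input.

{ 'else', 'end', 'then', 'while', num }

In P → T A 'then': add FIRST(A 'then') = { 'else', 'then', 'while' }.
In A → T T' A num: add FIRST(T' A num) = { 'else', 'end', num }.
Union: FOLLOW(T) = { 'else', 'end', 'then', 'while', num }.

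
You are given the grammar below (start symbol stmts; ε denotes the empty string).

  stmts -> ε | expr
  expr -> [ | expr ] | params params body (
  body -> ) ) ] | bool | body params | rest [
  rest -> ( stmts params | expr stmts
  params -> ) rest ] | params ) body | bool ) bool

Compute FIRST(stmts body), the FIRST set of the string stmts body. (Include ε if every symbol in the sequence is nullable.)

{ (, ), [, bool }

Add FIRST(stmts)\{ε} = { ), [, bool }; stmts is nullable, continue.
Add FIRST(body) = { (, ), [, bool }; body is not nullable, stop.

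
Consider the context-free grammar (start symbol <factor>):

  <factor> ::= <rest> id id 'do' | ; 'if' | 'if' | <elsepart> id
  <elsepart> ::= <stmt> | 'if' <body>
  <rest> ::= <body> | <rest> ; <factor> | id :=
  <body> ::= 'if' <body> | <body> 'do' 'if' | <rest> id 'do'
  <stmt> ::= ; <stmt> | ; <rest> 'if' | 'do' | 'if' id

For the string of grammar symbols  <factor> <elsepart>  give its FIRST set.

{ 'do', 'if', ;, id }

Add FIRST(<factor>) = { 'do', 'if', ;, id }; <factor> is not nullable, stop.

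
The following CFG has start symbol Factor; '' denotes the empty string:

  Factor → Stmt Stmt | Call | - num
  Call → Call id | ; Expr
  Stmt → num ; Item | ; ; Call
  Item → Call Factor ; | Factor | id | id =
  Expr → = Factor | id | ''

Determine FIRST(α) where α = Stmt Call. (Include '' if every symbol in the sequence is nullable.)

Add FIRST(Stmt) = { ;, num }; Stmt is not nullable, stop.

{ ;, num }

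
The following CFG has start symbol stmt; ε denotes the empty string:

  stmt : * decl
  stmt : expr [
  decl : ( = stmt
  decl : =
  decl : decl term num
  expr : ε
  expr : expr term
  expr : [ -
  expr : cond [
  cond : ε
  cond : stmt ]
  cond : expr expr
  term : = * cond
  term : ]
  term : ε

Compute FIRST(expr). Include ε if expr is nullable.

{ *, =, [, ], ε }

expr : ε contributes ε.
From expr : expr term: expr, term nullable, take FIRST(expr) ∪ FIRST(term) = { *, =, [, ] }; also ε since the whole RHS is nullable.
expr : [ - contributes {[}.
From expr : cond [: cond nullable, take FIRST(cond) ∪ {[} = { *, =, [, ] }.
Union: FIRST(expr) = { *, =, [, ], ε }.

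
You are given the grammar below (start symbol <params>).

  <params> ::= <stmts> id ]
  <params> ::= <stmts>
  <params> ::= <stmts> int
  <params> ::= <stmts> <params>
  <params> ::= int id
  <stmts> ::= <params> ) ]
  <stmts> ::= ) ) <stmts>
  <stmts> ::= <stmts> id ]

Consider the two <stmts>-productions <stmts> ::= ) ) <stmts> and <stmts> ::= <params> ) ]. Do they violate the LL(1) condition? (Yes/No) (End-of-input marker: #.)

FIRST() ) <stmts>) = { ) } and FIRST(<params> ) ]) = { ), int }.
Both contain ), so the two alternatives are not disjoint — LL(1) conflict.

Yes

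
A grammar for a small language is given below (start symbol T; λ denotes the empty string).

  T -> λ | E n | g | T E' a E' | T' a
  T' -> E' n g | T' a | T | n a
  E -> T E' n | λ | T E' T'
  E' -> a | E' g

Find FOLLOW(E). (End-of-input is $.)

In T -> E n: add FIRST(n) = { n }.
Union: FOLLOW(E) = { n }.

{ n }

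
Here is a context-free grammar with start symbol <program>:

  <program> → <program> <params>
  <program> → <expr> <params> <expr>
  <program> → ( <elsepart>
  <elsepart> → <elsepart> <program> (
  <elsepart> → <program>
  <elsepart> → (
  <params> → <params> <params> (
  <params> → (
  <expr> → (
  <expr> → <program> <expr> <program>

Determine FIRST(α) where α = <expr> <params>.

Add FIRST(<expr>) = { ( }; <expr> is not nullable, stop.

{ ( }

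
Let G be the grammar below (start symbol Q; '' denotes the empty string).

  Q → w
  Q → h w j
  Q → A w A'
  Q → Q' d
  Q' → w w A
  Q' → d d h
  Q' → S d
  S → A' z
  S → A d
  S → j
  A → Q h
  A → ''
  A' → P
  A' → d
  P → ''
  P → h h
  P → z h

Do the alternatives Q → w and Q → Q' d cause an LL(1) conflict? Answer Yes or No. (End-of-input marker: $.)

Yes

FIRST(w) = { w } and FIRST(Q' d) = { d, h, j, w, z }.
Both contain w, so the two alternatives are not disjoint — LL(1) conflict.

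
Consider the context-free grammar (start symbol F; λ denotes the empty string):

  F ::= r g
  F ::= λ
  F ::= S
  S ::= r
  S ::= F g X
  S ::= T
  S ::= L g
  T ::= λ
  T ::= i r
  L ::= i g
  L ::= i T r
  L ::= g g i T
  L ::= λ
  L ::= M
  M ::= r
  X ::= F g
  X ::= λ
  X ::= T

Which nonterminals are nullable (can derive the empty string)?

Directly nullable (have an λ-production): F, T, L, X.
S ::= T with every symbol nullable, so S is nullable.
No other nonterminal has a production whose RHS symbols are all nullable.

{ F, L, S, T, X }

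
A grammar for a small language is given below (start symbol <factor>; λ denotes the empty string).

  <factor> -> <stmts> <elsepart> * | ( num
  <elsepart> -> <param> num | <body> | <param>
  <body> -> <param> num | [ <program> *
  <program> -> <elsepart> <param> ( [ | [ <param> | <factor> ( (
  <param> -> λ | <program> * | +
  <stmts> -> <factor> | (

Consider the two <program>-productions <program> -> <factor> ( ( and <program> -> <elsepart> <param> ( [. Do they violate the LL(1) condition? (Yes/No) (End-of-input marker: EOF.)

Yes

FIRST(<factor> ( () = { ( } and FIRST(<elsepart> <param> ( [) = { (, +, [, num }.
Both contain (, so the two alternatives are not disjoint — LL(1) conflict.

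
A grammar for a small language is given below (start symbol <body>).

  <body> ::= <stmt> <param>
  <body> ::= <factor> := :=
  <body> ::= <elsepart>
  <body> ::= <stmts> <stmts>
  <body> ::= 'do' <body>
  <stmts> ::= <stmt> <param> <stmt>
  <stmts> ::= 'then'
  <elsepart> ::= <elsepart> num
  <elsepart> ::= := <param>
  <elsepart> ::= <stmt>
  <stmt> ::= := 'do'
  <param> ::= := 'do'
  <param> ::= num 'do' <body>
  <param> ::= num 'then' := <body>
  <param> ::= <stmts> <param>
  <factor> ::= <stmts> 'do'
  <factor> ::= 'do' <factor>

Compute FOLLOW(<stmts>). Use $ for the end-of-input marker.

In <body> ::= <stmts> <stmts>: add FIRST(<stmts>) = { 'then', := }.
In <body> ::= <stmts> <stmts>: <stmts> is at the end, add FOLLOW(<body>) = { $, :=, num }.
In <param> ::= <stmts> <param>: add FIRST(<param>) = { 'then', :=, num }.
In <factor> ::= <stmts> 'do': add FIRST('do') = { 'do' }.
Union: FOLLOW(<stmts>) = { $, 'do', 'then', :=, num }.

{ $, 'do', 'then', :=, num }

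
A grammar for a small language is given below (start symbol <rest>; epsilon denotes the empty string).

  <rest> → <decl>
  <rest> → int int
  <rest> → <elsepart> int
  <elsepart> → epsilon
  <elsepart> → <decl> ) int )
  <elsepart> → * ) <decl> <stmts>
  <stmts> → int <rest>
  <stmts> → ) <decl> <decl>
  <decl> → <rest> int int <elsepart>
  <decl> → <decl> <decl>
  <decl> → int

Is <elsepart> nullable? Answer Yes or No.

Yes

<elsepart> has an epsilon-production, so <elsepart> ⇒ epsilon.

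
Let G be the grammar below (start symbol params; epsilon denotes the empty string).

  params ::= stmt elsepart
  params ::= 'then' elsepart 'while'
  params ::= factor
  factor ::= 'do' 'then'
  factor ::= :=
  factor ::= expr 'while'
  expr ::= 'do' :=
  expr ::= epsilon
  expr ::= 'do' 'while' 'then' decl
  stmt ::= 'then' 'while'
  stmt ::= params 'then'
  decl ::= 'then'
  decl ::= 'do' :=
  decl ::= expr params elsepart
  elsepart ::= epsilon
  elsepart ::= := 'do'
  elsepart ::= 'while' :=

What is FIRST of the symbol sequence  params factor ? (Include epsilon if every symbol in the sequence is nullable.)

{ 'do', 'then', 'while', := }

Add FIRST(params) = { 'do', 'then', 'while', := }; params is not nullable, stop.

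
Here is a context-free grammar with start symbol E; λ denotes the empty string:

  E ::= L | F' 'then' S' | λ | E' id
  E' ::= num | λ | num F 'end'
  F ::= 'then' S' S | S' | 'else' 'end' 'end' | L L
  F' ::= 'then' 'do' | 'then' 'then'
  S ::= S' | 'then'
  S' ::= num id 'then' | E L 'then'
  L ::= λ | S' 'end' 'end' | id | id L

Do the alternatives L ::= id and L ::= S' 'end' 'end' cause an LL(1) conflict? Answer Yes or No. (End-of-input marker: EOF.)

Yes

FIRST(id) = { id } and FIRST(S' 'end' 'end') = { 'then', id, num }.
Both contain id, so the two alternatives are not disjoint — LL(1) conflict.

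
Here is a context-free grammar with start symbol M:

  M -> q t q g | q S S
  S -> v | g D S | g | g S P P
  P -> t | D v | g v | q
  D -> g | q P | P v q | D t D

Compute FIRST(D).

D -> g contributes {g}.
D -> q P contributes {q}.
From D -> P v q: add FIRST(P) = { g, q, t }.
From D -> D t D: add FIRST(D) = { g, q, t }.
Union: FIRST(D) = { g, q, t }.

{ g, q, t }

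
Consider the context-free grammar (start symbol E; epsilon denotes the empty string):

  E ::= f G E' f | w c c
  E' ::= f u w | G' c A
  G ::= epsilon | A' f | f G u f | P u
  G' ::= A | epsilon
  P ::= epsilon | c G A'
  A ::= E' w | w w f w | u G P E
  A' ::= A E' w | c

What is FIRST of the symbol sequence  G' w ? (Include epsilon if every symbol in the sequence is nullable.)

{ c, f, u, w }

Add FIRST(G')\{epsilon} = { c, f, u, w }; G' is nullable, continue.
w is a terminal; add {w} and stop.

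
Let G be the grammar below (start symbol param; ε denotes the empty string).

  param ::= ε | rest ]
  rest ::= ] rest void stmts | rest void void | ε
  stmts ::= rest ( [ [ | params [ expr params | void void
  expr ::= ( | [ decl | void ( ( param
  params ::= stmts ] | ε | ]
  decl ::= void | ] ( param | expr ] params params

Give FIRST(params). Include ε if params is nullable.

{ (, [, ], void, ε }

From params ::= stmts ]: add FIRST(stmts) = { (, [, ], void }.
params ::= ε contributes ε.
params ::= ] contributes {]}.
Union: FIRST(params) = { (, [, ], void, ε }.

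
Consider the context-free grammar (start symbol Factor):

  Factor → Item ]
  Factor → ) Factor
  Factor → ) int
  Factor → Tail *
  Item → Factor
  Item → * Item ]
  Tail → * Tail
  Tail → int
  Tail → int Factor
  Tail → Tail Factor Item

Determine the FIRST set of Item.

From Item → Factor: add FIRST(Factor) = { ), *, int }.
Item → * Item ] contributes {*}.
Union: FIRST(Item) = { ), *, int }.

{ ), *, int }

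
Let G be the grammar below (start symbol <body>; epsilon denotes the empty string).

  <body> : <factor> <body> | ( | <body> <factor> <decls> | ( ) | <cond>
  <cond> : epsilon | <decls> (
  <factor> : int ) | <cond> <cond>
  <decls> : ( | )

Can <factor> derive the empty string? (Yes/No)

Yes

<factor> : <cond> <cond> and each of <cond>, <cond> is nullable, so <factor> ⇒* epsilon.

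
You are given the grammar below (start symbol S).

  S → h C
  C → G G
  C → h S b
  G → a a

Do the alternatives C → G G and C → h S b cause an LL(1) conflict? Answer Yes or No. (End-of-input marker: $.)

FIRST(G G) = { a } and FIRST(h S b) = { h }.
The FIRST sets are disjoint and neither alternative is nullable — no conflict.

No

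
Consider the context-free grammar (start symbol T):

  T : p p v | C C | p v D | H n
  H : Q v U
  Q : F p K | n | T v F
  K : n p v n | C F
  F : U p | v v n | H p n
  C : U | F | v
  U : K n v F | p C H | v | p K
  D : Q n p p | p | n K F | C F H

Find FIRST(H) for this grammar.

From H : Q v U: add FIRST(Q) = { n, p, v }.
Union: FIRST(H) = { n, p, v }.

{ n, p, v }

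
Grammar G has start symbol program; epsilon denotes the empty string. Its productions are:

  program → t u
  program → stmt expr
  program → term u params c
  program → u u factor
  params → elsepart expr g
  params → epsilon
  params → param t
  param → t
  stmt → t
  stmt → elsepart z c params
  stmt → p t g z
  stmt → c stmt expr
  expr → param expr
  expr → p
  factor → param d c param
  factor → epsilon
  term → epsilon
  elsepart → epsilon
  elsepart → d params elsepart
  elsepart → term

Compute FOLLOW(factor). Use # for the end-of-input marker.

In program → u u factor: factor is at the end, add FOLLOW(program) = { # }.
Union: FOLLOW(factor) = { # }.

{ # }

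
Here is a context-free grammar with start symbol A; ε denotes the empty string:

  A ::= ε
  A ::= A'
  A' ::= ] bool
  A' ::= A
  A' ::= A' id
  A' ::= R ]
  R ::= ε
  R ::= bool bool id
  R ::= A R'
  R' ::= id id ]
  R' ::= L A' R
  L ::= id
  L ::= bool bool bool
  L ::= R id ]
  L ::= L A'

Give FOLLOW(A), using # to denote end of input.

A is the start symbol, so # ∈ FOLLOW(A).
In A' ::= A: A is at the end, add FOLLOW(A') = { #, ], bool, id }.
In R ::= A R': add FIRST(R') = { ], bool, id }.
Union: FOLLOW(A) = { #, ], bool, id }.

{ #, ], bool, id }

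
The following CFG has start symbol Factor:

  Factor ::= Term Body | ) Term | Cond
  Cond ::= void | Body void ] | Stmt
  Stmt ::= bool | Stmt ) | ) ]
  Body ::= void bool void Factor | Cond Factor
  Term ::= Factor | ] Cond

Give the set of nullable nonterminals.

{ } (none)

No nonterminal has an empty production or an RHS whose symbols are all nullable.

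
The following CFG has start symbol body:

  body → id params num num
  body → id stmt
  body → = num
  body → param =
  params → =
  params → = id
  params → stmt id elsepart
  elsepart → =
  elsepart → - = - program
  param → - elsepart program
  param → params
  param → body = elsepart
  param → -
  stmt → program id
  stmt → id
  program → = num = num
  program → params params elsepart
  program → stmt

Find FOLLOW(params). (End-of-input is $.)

In body → id params num num: add FIRST(num num) = { num }.
In param → params: params is at the end, add FOLLOW(param) = { = }.
In program → params params elsepart: add FIRST(params elsepart) = { =, id }.
In program → params params elsepart: add FIRST(elsepart) = { -, = }.
Union: FOLLOW(params) = { -, =, id, num }.

{ -, =, id, num }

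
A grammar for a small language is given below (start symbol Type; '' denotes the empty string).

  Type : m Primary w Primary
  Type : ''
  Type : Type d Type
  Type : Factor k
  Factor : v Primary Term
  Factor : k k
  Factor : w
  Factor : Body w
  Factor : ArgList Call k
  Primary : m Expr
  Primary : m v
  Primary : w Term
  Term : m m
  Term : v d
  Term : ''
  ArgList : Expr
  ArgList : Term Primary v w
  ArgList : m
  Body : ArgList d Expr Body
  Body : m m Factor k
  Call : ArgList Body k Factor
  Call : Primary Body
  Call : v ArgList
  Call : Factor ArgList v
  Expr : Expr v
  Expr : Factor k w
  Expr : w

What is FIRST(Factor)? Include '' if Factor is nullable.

Factor : v Primary Term contributes {v}.
Factor : k k contributes {k}.
Factor : w contributes {w}.
From Factor : Body w: add FIRST(Body) = { k, m, v, w }.
From Factor : ArgList Call k: add FIRST(ArgList) = { k, m, v, w }.
Union: FIRST(Factor) = { k, m, v, w }.

{ k, m, v, w }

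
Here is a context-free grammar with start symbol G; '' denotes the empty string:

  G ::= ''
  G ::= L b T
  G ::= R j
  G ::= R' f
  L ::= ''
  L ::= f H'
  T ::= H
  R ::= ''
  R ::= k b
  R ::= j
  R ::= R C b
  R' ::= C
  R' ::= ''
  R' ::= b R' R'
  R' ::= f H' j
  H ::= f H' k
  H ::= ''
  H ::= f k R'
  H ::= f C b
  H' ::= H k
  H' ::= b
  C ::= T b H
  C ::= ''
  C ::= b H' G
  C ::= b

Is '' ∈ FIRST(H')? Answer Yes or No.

No

Nullable nonterminals: C, G, H, L, R, R', T.
No production of H' has an RHS whose symbols are all nullable, so H' is not nullable.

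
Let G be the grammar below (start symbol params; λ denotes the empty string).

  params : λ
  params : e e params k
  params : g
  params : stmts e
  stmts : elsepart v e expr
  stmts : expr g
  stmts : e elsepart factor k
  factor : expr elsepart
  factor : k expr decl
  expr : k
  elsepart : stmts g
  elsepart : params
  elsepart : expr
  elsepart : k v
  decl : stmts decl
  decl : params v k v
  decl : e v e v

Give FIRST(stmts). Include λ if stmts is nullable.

From stmts : elsepart v e expr: elsepart nullable, take FIRST(elsepart) ∪ {v} = { e, g, k, v }.
From stmts : expr g: add FIRST(expr) = { k }.
stmts : e elsepart factor k contributes {e}.
Union: FIRST(stmts) = { e, g, k, v }.

{ e, g, k, v }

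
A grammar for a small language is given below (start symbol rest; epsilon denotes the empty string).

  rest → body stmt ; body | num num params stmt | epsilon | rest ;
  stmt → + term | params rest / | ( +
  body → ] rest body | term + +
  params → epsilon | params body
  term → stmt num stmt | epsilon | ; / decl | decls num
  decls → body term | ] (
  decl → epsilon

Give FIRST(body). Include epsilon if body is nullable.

{ (, +, /, ;, ], num }

body → ] rest body contributes {]}.
From body → term + +: term nullable, take FIRST(term) ∪ {+} = { (, +, /, ;, ], num }.
Union: FIRST(body) = { (, +, /, ;, ], num }.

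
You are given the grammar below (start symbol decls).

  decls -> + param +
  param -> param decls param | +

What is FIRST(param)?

{ + }

From param -> param decls param: add FIRST(param) = { + }.
param -> + contributes {+}.
Union: FIRST(param) = { + }.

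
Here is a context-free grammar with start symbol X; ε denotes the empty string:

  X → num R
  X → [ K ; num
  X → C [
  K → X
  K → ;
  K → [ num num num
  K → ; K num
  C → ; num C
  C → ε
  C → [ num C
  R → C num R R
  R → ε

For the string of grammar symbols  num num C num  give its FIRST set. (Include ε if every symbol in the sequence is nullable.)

num is a terminal; add {num} and stop.

{ num }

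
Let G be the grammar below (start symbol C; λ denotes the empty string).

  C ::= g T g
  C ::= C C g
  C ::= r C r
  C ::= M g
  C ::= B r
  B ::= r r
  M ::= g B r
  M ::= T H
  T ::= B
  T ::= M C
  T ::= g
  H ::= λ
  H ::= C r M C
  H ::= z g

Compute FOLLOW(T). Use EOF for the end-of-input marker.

{ g, r, z }

In C ::= g T g: add FIRST(g) = { g }.
In M ::= T H: add FIRST(H)\{λ} = { g, r, z }.
  Since H is nullable, also add FOLLOW(M) = { g, r }.
Union: FOLLOW(T) = { g, r, z }.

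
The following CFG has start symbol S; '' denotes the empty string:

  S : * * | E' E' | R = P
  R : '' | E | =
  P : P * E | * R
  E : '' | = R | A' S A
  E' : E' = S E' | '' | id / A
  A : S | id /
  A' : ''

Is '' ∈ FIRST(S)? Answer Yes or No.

Yes

S : E' E' and each of E', E' is nullable, so S ⇒* ''.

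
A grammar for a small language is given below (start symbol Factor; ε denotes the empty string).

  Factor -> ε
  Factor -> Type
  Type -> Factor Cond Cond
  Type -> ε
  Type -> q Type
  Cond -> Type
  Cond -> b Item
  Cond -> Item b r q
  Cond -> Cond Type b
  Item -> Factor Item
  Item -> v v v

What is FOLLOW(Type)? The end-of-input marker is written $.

{ $, b, q, v }

In Factor -> Type: Type is at the end, add FOLLOW(Factor) = { $, b, q, v }.
In Type -> q Type: Type is at the end, add FOLLOW(Type) = { $, b, q, v }.
In Cond -> Type: Type is at the end, add FOLLOW(Cond) = { $, b, q, v }.
In Cond -> Cond Type b: add FIRST(b) = { b }.
Union: FOLLOW(Type) = { $, b, q, v }.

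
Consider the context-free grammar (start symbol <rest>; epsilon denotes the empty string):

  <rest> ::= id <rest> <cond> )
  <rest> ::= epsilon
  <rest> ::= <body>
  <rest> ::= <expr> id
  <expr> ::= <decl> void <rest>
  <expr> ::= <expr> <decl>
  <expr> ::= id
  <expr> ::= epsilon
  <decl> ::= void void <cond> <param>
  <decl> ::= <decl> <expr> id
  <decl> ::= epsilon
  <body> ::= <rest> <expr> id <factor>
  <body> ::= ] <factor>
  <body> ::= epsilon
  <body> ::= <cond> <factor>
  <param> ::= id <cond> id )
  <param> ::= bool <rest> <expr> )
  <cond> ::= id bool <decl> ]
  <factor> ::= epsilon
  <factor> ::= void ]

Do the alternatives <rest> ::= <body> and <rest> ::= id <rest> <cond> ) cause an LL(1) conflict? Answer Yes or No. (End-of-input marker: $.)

Yes

FIRST(<body>) = { ], id, void, epsilon } and FIRST(id <rest> <cond> )) = { id }.
Both contain id, so the two alternatives are not disjoint — LL(1) conflict.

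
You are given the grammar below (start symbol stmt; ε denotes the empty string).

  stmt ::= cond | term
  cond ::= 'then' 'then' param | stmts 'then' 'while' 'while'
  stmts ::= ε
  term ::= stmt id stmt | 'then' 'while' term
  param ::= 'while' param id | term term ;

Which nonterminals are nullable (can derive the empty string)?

{ stmts }

Directly nullable (have an ε-production): stmts.
No other nonterminal has a production whose RHS symbols are all nullable.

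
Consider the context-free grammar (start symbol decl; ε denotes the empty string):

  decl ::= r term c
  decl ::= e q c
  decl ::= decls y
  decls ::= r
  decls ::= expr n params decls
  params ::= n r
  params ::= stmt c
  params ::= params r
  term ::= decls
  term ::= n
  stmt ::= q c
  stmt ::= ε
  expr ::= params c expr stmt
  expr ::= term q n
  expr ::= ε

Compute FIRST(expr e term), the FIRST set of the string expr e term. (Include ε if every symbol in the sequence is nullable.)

{ c, e, n, q, r }

Add FIRST(expr)\{ε} = { c, n, q, r }; expr is nullable, continue.
e is a terminal; add {e} and stop.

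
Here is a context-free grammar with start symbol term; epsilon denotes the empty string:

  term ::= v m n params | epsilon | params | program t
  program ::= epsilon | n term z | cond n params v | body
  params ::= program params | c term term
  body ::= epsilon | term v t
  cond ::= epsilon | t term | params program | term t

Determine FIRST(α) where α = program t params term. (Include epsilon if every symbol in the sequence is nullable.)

Add FIRST(program)\{epsilon} = { c, n, t, v }; program is nullable, continue.
t is a terminal; add {t} and stop.

{ c, n, t, v }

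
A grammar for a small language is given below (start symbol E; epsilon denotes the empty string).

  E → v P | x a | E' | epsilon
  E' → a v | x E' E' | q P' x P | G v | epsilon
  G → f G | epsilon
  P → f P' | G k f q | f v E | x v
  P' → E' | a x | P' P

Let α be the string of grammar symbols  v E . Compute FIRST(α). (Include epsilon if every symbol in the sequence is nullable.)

{ v }

v is a terminal; add {v} and stop.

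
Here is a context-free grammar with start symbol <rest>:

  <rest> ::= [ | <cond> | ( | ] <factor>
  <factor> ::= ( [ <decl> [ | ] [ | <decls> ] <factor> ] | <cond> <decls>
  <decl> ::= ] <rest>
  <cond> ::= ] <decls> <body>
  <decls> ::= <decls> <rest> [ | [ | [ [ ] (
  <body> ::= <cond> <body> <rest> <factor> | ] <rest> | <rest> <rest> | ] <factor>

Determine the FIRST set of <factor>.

<factor> ::= ( [ <decl> [ contributes {(}.
<factor> ::= ] [ contributes {]}.
From <factor> ::= <decls> ] <factor> ]: add FIRST(<decls>) = { [ }.
From <factor> ::= <cond> <decls>: add FIRST(<cond>) = { ] }.
Union: FIRST(<factor>) = { (, [, ] }.

{ (, [, ] }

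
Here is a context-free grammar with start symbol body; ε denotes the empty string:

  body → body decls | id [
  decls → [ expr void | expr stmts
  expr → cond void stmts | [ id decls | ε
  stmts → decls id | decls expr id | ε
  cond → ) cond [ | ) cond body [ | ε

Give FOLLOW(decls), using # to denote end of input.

{ #, ), [, id, void }

In body → body decls: decls is at the end, add FOLLOW(body) = { #, ), [, id, void }.
In expr → [ id decls: decls is at the end, add FOLLOW(expr) = { #, ), [, id, void }.
In stmts → decls id: add FIRST(id) = { id }.
In stmts → decls expr id: add FIRST(expr id) = { ), [, id, void }.
Union: FOLLOW(decls) = { #, ), [, id, void }.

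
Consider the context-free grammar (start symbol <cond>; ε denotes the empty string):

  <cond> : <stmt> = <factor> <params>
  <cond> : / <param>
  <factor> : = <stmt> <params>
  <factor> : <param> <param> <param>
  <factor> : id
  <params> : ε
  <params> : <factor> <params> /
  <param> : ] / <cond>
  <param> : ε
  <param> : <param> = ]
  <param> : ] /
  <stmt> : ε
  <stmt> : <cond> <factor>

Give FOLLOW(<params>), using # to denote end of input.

{ #, /, =, ], id }

In <cond> : <stmt> = <factor> <params>: <params> is at the end, add FOLLOW(<cond>) = { #, /, =, ], id }.
In <factor> : = <stmt> <params>: <params> is at the end, add FOLLOW(<factor>) = { #, /, =, ], id }.
In <params> : <factor> <params> /: add FIRST(/) = { / }.
Union: FOLLOW(<params>) = { #, /, =, ], id }.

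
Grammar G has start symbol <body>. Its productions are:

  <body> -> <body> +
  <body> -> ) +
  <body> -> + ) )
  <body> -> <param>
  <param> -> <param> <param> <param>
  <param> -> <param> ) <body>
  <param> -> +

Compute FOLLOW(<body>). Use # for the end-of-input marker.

{ #, ), + }

<body> is the start symbol, so # ∈ FOLLOW(<body>).
In <body> -> <body> +: add FIRST(+) = { + }.
In <param> -> <param> ) <body>: <body> is at the end, add FOLLOW(<param>) = { #, ), + }.
Union: FOLLOW(<body>) = { #, ), + }.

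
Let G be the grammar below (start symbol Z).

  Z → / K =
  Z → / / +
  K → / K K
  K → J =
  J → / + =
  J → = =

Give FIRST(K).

K → / K K contributes {/}.
From K → J =: add FIRST(J) = { /, = }.
Union: FIRST(K) = { /, = }.

{ /, = }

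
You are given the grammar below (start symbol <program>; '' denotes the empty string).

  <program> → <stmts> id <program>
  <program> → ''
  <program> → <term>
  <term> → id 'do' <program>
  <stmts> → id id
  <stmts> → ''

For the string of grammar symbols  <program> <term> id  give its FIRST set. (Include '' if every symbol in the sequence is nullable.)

{ id }

Add FIRST(<program>)\{''} = { id }; <program> is nullable, continue.
Add FIRST(<term>) = { id }; <term> is not nullable, stop.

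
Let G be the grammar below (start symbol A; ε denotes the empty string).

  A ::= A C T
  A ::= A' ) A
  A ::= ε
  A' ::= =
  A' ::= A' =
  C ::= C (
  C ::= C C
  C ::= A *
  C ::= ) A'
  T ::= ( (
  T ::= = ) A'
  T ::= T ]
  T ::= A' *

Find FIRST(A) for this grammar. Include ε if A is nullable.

From A ::= A C T: A nullable, take FIRST(A) ∪ FIRST(C) = { ), *, = }.
From A ::= A' ) A: add FIRST(A') = { = }.
A ::= ε contributes ε.
Union: FIRST(A) = { ), *, =, ε }.

{ ), *, =, ε }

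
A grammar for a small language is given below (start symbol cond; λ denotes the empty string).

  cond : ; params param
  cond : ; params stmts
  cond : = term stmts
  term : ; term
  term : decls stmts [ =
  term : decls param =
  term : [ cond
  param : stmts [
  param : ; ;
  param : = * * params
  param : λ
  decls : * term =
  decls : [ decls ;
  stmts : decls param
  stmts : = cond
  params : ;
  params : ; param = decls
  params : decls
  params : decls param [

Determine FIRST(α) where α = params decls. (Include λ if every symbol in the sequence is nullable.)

{ *, ;, [ }

Add FIRST(params) = { *, ;, [ }; params is not nullable, stop.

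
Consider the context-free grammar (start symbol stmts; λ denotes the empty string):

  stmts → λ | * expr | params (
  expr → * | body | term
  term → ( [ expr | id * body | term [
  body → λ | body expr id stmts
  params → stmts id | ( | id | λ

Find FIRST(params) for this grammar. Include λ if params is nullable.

{ (, *, id, λ }

From params → stmts id: stmts nullable, take FIRST(stmts) ∪ {id} = { (, *, id }.
params → ( contributes {(}.
params → id contributes {id}.
params → λ contributes λ.
Union: FIRST(params) = { (, *, id, λ }.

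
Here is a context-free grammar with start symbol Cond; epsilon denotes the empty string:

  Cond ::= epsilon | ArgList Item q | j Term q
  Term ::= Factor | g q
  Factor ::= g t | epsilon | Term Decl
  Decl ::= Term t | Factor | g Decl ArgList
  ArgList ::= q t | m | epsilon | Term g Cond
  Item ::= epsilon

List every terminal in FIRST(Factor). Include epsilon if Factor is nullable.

Factor ::= g t contributes {g}.
Factor ::= epsilon contributes epsilon.
From Factor ::= Term Decl: Term, Decl nullable, take FIRST(Term) ∪ FIRST(Decl) = { g, t }; also epsilon since the whole RHS is nullable.
Union: FIRST(Factor) = { g, t, epsilon }.

{ g, t, epsilon }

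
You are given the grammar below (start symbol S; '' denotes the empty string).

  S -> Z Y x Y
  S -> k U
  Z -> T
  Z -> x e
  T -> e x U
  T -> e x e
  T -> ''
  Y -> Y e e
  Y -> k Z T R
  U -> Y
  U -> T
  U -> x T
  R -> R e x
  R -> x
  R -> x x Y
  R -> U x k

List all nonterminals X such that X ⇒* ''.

{ T, U, Z }

Directly nullable (have an ''-production): T.
U -> T with every symbol nullable, so U is nullable.
Z -> T with every symbol nullable, so Z is nullable.
No other nonterminal has a production whose RHS symbols are all nullable.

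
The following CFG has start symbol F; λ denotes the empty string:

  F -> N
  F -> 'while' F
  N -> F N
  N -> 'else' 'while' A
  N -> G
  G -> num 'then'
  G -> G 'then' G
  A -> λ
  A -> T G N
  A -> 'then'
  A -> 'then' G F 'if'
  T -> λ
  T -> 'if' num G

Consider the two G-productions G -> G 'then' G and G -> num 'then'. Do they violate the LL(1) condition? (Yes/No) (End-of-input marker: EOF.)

FIRST(G 'then' G) = { num } and FIRST(num 'then') = { num }.
Both contain num, so the two alternatives are not disjoint — LL(1) conflict.

Yes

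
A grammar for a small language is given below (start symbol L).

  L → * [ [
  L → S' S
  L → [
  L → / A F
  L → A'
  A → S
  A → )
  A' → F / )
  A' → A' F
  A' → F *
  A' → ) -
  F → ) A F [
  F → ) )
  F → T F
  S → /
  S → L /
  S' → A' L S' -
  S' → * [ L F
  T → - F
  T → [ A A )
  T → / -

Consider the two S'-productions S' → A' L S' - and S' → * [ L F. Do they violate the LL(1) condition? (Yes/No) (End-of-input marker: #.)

No

FIRST(A' L S' -) = { ), -, /, [ } and FIRST(* [ L F) = { * }.
The FIRST sets are disjoint and neither alternative is nullable — no conflict.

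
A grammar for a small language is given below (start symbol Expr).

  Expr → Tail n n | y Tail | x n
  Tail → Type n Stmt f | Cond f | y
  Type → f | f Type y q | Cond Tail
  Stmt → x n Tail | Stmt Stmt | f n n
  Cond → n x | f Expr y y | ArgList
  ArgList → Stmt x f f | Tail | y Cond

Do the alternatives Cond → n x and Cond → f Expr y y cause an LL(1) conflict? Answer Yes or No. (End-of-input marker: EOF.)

No

FIRST(n x) = { n } and FIRST(f Expr y y) = { f }.
The FIRST sets are disjoint and neither alternative is nullable — no conflict.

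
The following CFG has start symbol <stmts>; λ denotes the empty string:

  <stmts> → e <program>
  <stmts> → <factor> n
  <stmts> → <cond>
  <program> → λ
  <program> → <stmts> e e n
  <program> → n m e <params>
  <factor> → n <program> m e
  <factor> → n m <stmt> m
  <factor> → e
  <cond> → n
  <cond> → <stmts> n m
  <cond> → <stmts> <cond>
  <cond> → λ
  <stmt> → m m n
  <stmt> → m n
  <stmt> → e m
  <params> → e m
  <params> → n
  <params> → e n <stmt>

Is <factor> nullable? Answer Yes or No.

Nullable nonterminals: <cond>, <program>, <stmts>.
No production of <factor> has an RHS whose symbols are all nullable, so <factor> is not nullable.

No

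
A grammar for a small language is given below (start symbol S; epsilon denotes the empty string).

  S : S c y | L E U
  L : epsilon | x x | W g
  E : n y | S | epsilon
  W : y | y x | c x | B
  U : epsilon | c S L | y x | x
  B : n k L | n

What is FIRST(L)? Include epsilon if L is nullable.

{ c, n, x, y, epsilon }

L : epsilon contributes epsilon.
L : x x contributes {x}.
From L : W g: add FIRST(W) = { c, n, y }.
Union: FIRST(L) = { c, n, x, y, epsilon }.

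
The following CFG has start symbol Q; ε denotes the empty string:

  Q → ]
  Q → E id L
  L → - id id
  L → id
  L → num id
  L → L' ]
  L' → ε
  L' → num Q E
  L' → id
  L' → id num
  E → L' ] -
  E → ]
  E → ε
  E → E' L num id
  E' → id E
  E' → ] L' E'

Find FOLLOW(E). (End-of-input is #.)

In Q → E id L: add FIRST(id L) = { id }.
In L' → num Q E: E is at the end, add FOLLOW(L') = { ], id }.
In E' → id E: E is at the end, add FOLLOW(E') = { -, ], id, num }.
Union: FOLLOW(E) = { -, ], id, num }.

{ -, ], id, num }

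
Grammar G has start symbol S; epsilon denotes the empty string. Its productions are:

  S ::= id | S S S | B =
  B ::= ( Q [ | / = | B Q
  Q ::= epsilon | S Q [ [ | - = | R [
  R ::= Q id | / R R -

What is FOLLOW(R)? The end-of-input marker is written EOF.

In Q ::= R [: add FIRST([) = { [ }.
In R ::= / R R -: add FIRST(R -) = { (, -, /, id }.
In R ::= / R R -: add FIRST(-) = { - }.
Union: FOLLOW(R) = { (, -, /, [, id }.

{ (, -, /, [, id }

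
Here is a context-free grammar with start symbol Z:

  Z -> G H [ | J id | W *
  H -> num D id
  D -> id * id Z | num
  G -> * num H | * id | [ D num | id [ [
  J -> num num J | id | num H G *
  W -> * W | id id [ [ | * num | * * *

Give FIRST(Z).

From Z -> G H [: add FIRST(G) = { *, [, id }.
From Z -> J id: add FIRST(J) = { id, num }.
From Z -> W *: add FIRST(W) = { *, id }.
Union: FIRST(Z) = { *, [, id, num }.

{ *, [, id, num }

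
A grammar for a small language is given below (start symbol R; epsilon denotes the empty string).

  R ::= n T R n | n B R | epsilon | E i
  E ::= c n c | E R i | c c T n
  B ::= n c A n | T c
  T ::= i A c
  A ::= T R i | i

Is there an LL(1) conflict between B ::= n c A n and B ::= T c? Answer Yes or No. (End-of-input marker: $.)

No

FIRST(n c A n) = { n } and FIRST(T c) = { i }.
The FIRST sets are disjoint and neither alternative is nullable — no conflict.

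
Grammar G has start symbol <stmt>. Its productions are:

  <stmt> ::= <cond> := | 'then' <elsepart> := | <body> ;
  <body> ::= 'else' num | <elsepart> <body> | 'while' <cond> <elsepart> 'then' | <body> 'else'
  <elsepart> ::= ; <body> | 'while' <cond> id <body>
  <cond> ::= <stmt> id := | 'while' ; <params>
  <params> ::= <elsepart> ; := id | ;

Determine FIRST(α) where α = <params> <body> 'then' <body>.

{ 'while', ; }

Add FIRST(<params>) = { 'while', ; }; <params> is not nullable, stop.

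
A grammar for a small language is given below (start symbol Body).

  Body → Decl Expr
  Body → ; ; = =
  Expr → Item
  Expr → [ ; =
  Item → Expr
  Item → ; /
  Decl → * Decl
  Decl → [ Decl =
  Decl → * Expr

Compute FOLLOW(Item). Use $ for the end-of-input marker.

In Expr → Item: Item is at the end, add FOLLOW(Expr) = { $, ;, =, [ }.
Union: FOLLOW(Item) = { $, ;, =, [ }.

{ $, ;, =, [ }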